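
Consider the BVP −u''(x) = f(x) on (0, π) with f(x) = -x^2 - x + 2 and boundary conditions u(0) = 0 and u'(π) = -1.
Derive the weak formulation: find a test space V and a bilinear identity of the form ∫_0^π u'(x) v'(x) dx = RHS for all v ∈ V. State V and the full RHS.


V = {v ∈ H^1(0, π) : v(0) = 0} (test functions vanish at x = 0 where u is specified); weak form: ∫_0^π u'v' dx = ∫_0^π (-x^2 - x + 2) v dx − v(π) for all v ∈ V.

Multiply both sides by a test function v and integrate from 0 to π:
  ∫_0^π −u''(x) v(x) dx = ∫_0^π f(x) v(x) dx.
Integrate the LHS by parts once:
  ∫_0^π −u'' v dx = −[u'(x) v(x)]_0^π + ∫_0^π u'(x) v'(x) dx.
Thus ∫_0^π u'(x) v'(x) dx = ∫_0^π f(x) v(x) dx + [u'(x) v(x)]_0^π.
Choose V so that boundary terms are either known or forced to vanish.
Mixed BC: u(0) = 0 (Dirichlet) and u'(π) = -1 (Neumann). Define V = {v ∈ H^1(0, π) : v(0) = 0}. Then [u' v]_0^π = u'(π)·v(π) − u'(0)·0 = − v(π).
Weak formulation: find u (satisfying any essential BC) such that ∫_0^π u'(x) v'(x) dx = ∫_0^π f v dx − v(π) for all v ∈ V (Dirichlet at 0 absorbed into V; Neumann datum at x = π contributes the boundary term).
Substituting f(x) = -x^2 - x + 2, the right-hand side is ∫_0^π (-x^2 - x + 2) v dx − v(π).


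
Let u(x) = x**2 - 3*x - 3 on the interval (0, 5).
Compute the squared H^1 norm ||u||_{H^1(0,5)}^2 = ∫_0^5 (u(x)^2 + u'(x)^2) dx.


||u||_{H^1}^2 = 865/6

The H^1 norm (squared) on an interval (0, L) is
  ||u||_{H^1}^2 = ∫_0^L u(x)^2 dx + ∫_0^L u'(x)^2 dx.
Compute u'(x) = 2*x - 3.
Then u(x)^2 = x**4 - 6*x**3 + 3*x**2 + 18*x + 9 and u'(x)^2 = 4*x**2 - 12*x + 9.
Integrate each monomial from 0 to 5 using ∫_0^5 c·x^n dx = c·5^(n+1)/(n+1):
  ∫_0^5 u(x)^2 dx = ∫_0^5 (x^4 - 6*x^3 + 3*x^2 + 18*x + 9) dx. Term by term:
    ∫_0^5 x^4 dx = 625;  ∫_0^5 -6*x^3 dx = -1875/2;  ∫_0^5 3*x^2 dx = 125;
    ∫_0^5 18*x dx = 225;  ∫_0^5 9 dx = 45.
  Sum: 625 − 1875/2 + 125 + 225 + 45 = 165/2.
  ∫_0^5 u'(x)^2 dx = ∫_0^5 (4*x^2 - 12*x + 9) dx. Term by term:
    ∫_0^5 4*x^2 dx = 500/3;  ∫_0^5 -12*x dx = -150;  ∫_0^5 9 dx = 45.
  Sum: 500/3 − 150 + 45 = 185/3.
Adding: ||u||_{H^1}^2 = 165/2 + 185/3 = 865/6.


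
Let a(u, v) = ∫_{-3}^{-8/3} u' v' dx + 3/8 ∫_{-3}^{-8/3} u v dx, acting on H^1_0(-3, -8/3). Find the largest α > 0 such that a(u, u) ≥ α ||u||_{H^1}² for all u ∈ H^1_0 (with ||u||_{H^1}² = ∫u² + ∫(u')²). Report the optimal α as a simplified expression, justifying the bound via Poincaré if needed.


α = 3*(1 + 24*π^2)/(8*(1 + 9*π^2))

Coercivity of a(·,·) on H^1_0(-3, -8/3) means a(u, u) ≥ α ||u||_{H^1}² for every u ∈ H^1_0.
The interval has length L = 1/3, and Poincaré/coercivity depend only on L. Here a(u, u) = ∫(u')² + (3/8)·∫u².
Here 0 < c = 3/8 < 1. The condition a(u,u) ≥ α||u||_{H^1}² reads (1−α)∫(u')² ≥ (α−c)∫u². Any admissible α is ≤ 1 (rapidly oscillating u have ∫u²/∫(u')² → 0), and α = 1 would force 0 ≥ (1−c)∫u², impossible since c < 1; so 1−α > 0. By the sharp Poincaré inequality on H^1_0 of an interval of length L, ∫(u')² ≥ (π/L)²∫u² with equality for the first sine mode sin(π(x−x₀)/L) (x₀ the left endpoint), so the inequality holds for all u iff (1−α)(π/L)² ≥ α − c, i.e. α ≤ ((π/L)² + c)/((π/L)² + 1) = (1 + c(L/π)²)/(1 + (L/π)²). With (π/L)² = 9*π^2 and c = 3/8, the largest admissible constant is α = ((π/L)² + c)/((π/L)² + 1).
Simplifying, α = 3*(1 + 24*π^2)/(8*(1 + 9*π^2)).


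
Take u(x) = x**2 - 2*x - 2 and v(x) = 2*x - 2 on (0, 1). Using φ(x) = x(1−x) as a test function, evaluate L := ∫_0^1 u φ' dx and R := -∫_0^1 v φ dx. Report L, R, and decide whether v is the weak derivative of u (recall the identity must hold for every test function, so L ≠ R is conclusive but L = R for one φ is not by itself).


LHS = 1/6, RHS = 1/6. Yes, v = u' weakly.

u(x) = x**2 - 2*x - 2, classical derivative u'(x) = 2*x - 2.
φ(x) = x(1−x), so φ'(x) = 1 - 2*x.
Note φ(0) = φ(1) = 0, so the boundary term u·φ vanishes.
LHS = ∫_0^1 u(x) φ'(x) dx = ∫_0^1 (-2*x^3 + 5*x^2 + 2*x - 2) dx. Term by term:
  ∫_0^1 -2*x^3 dx = -1/2;  ∫_0^1 5*x^2 dx = 5/3;  ∫_0^1 2*x dx = 1;
  ∫_0^1 -2 dx = -2.
Sum: -1/2 + 5/3 + 1 − 2 = 1/6.
So LHS = 1/6.
∫_0^1 v(x) φ(x) dx = ∫_0^1 (-2*x^3 + 4*x^2 - 2*x) dx. Term by term:
  ∫_0^1 -2*x^3 dx = -1/2;  ∫_0^1 4*x^2 dx = 4/3;  ∫_0^1 -2*x dx = -1.
Sum: -1/2 + 4/3 − 1 = -1/6.
So RHS = -∫_0^1 v(x) φ(x) dx = 1/6.
LHS = RHS, so the identity holds for this test φ.
Moreover u is smooth here and v(x) = u'(x) = 2*x - 2 pointwise, so the identity holds for every test function. Hence v is the weak derivative of u.


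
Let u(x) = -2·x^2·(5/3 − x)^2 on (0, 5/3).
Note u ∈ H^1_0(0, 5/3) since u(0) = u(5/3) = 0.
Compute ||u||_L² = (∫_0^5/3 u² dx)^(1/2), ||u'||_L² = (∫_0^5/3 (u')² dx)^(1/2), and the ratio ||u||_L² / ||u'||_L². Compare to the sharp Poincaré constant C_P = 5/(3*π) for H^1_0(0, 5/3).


||u||_L² / ||u'||_L² = 5*sqrt(3)/18 < C_P = 5/(3*π).

u(x) = -2·x^2·(5/3 − x)^2, so u'(x) = 4*x*(-18*x^2 + 45*x - 25)/9.
u(x) = -2·x^2·(5/3 − x)^2 vanishes at x = 0 and x = 5/3, so u ∈ H^1_0(0, 5/3). Differentiate via the product rule and integrate the resulting polynomials term by term.
  ∫_0^5/3 u² dx = ∫_0^5/3 (4*x^8 - 80*x^7/3 + 200*x^6/3 - 2000*x^5/27 + 2500*x^4/81) dx. Term by term:
    ∫_0^5/3 4*x^8 dx = 7812500/177147;  ∫_0^5/3 -80*x^7/3 dx = -3906250/19683;  ∫_0^5/3 200*x^6/3 dx = 15625000/45927;
    ∫_0^5/3 -2000*x^5/27 dx = -15625000/59049;  ∫_0^5/3 2500*x^4/81 dx = 1562500/19683.
  Sum: 7812500/177147 − 3906250/19683 + 15625000/45927 − 15625000/59049 + 1562500/19683 = 781250/1240029.
  ∫_0^5/3 (u')² dx = ∫_0^5/3 (64*x^6 - 320*x^5 + 5200*x^4/9 - 4000*x^3/9 + 10000*x^2/81) dx. Term by term:
    ∫_0^5/3 64*x^6 dx = 5000000/15309;  ∫_0^5/3 -320*x^5 dx = -2500000/2187;  ∫_0^5/3 5200*x^4/9 dx = 3250000/2187;
    ∫_0^5/3 -4000*x^3/9 dx = -625000/729;  ∫_0^5/3 10000*x^2/81 dx = 1250000/6561.
  Sum: 5000000/15309 − 2500000/2187 + 3250000/2187 − 625000/729 + 1250000/6561 = 125000/45927.
∫_0^5/3 u² dx = 781250/1240029, so ||u||_L² = 625*sqrt(42)/5103.
∫_0^5/3 (u')² dx = 125000/45927, so ||u'||_L² = 250*sqrt(14)/567.
Ratio ||u||_L² / ||u'||_L² = 5*sqrt(3)/18.
Sharp Poincaré constant on H^1_0(0, 5/3) is C_P = L/π = 5/(3*π), achieved by sin(3*π/5·x).
A polynomial bump cannot attain the sharp Poincaré constant (only the first sine eigenfunction does), so the ratio is strictly less than C_P, consistent with ||u||_L² ≤ C_P ||u'||_L².


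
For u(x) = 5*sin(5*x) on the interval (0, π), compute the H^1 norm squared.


||u||_{H^1(0,π)}^2 = 325*π

u'(x) = 25*cos(5*x).
Expand u² and (u')² and integrate term by term on (0, π), using: for integers n ≥ 1, ∫_0^π sin²(nx) dx = ∫_0^π cos²(nx) dx = π/2; for n ≠ n', ∫_0^π sin(nx)sin(n'x) dx = ∫_0^π cos(nx)cos(n'x) dx = 0; and by product-to-sum, ∫_0^π sin(nx)cos(n'x) dx = ½∫_0^π [sin((n+n')x) + sin((n−n')x)] dx, which is 0 when n+n' is even and 2n/(n²−n'²) when n+n' is odd (it need not vanish on (0, π)).
  u² squared terms: (5)²·∫sin(5x)² dx = 25·π/2 = 25*π/2.
  So ∫_0^π u² dx = 25*π/2.
  (u')² squared terms: (25)²·∫cos(5x)² dx = 625·π/2 = 625*π/2.
  So ∫_0^π (u')² dx = 625*π/2.
||u||_{H^1}^2 = (25*π/2) + (625*π/2) = 325*π.


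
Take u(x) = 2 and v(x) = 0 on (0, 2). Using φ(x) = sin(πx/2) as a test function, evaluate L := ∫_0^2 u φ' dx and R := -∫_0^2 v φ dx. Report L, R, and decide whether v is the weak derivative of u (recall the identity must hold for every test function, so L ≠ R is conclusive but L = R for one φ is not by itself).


LHS = 0, RHS = 0. Yes, v = u' weakly.

u(x) = 2, classical derivative u'(x) = 0.
φ(x) = sin(πx/2), so φ'(x) = π*cos(π*x/2)/2.
Note φ(0) = φ(2) = 0, so the boundary term u·φ vanishes.
LHS = ∫_0^2 u(x) φ'(x) dx = ∫_0^2 (π*cos(π*x/2)) dx. Term by term:
  ∫_0^2 π*cos(π*x/2) dx = 0.
So LHS = 0.
∫_0^2 v(x) φ(x) dx = ∫_0^2 (0) dx. Term by term:
  ∫_0^2 0 dx = 0.
So RHS = -∫_0^2 v(x) φ(x) dx = 0.
LHS = RHS, so the identity holds for this test φ.
Moreover u is smooth here and v(x) = u'(x) = 0 pointwise, so the identity holds for every test function. Hence v is the weak derivative of u.


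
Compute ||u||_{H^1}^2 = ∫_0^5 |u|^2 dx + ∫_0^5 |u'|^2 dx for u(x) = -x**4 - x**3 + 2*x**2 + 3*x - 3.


||u||_{H^1}^2 = 120862205/252

The H^1 norm (squared) on an interval (0, L) is
  ||u||_{H^1}^2 = ∫_0^L u(x)^2 dx + ∫_0^L u'(x)^2 dx.
Compute u'(x) = -4*x**3 - 3*x**2 + 4*x + 3.
Then u(x)^2 = x**8 + 2*x**7 - 3*x**6 - 10*x**5 + 4*x**4 + 18*x**3 - 3*x**2 - 18*x + 9 and u'(x)^2 = 16*x**6 + 24*x**5 - 23*x**4 - 48*x**3 - 2*x**2 + 24*x + 9.
Integrate each monomial from 0 to 5 using ∫_0^5 c·x^n dx = c·5^(n+1)/(n+1):
  ∫_0^5 u(x)^2 dx = ∫_0^5 (x^8 + 2*x^7 - 3*x^6 - 10*x^5 + 4*x^4 + 18*x^3 - 3*x^2 - 18*x + 9) dx. Term by term:
    ∫_0^5 x^8 dx = 1953125/9;  ∫_0^5 2*x^7 dx = 390625/4;  ∫_0^5 -3*x^6 dx = -234375/7;
    ∫_0^5 -10*x^5 dx = -78125/3;  ∫_0^5 4*x^4 dx = 2500;  ∫_0^5 18*x^3 dx = 5625/2;
    ∫_0^5 -3*x^2 dx = -125;  ∫_0^5 -18*x dx = -225;  ∫_0^5 9 dx = 45.
  Sum: 1953125/9 + 390625/4 − 234375/7 − 78125/3 + 2500 + 5625/2 − 125 − 225 + 45 = 65558765/252.
  ∫_0^5 u'(x)^2 dx = ∫_0^5 (16*x^6 + 24*x^5 - 23*x^4 - 48*x^3 - 2*x^2 + 24*x + 9) dx. Term by term:
    ∫_0^5 16*x^6 dx = 1250000/7;  ∫_0^5 24*x^5 dx = 62500;  ∫_0^5 -23*x^4 dx = -14375;
    ∫_0^5 -48*x^3 dx = -7500;  ∫_0^5 -2*x^2 dx = -250/3;  ∫_0^5 24*x dx = 300;
    ∫_0^5 9 dx = 45.
  Sum: 1250000/7 + 62500 − 14375 − 7500 − 250/3 + 300 + 45 = 4608620/21.
Adding: ||u||_{H^1}^2 = 65558765/252 + 4608620/21 = 120862205/252.


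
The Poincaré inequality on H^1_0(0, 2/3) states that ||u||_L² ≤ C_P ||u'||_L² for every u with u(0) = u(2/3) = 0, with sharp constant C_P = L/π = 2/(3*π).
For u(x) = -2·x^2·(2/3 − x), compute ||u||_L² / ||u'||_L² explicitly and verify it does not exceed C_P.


||u||_L² / ||u'||_L² = sqrt(14)/21 < C_P = 2/(3*π).

u(x) = -2·x^2·(2/3 − x), so u'(x) = 2*x*(9*x - 4)/3.
u(x) = -2·x^2·(2/3 − x) vanishes at x = 0 and x = 2/3, so u ∈ H^1_0(0, 2/3). Differentiate via the product rule and integrate the resulting polynomials term by term.
  ∫_0^2/3 u² dx = ∫_0^2/3 (4*x^6 - 16*x^5/3 + 16*x^4/9) dx. Term by term:
    ∫_0^2/3 4*x^6 dx = 512/15309;  ∫_0^2/3 -16*x^5/3 dx = -512/6561;  ∫_0^2/3 16*x^4/9 dx = 512/10935.
  Sum: 512/15309 − 512/6561 + 512/10935 = 512/229635.
  ∫_0^2/3 (u')² dx = ∫_0^2/3 (36*x^4 - 32*x^3 + 64*x^2/9) dx. Term by term:
    ∫_0^2/3 36*x^4 dx = 128/135;  ∫_0^2/3 -32*x^3 dx = -128/81;  ∫_0^2/3 64*x^2/9 dx = 512/729.
  Sum: 128/135 − 128/81 + 512/729 = 256/3645.
∫_0^2/3 u² dx = 512/229635, so ||u||_L² = 16*sqrt(70)/2835.
∫_0^2/3 (u')² dx = 256/3645, so ||u'||_L² = 16*sqrt(5)/135.
Ratio ||u||_L² / ||u'||_L² = sqrt(14)/21.
Sharp Poincaré constant on H^1_0(0, 2/3) is C_P = L/π = 2/(3*π), achieved by sin(3*π/2·x).
A polynomial bump cannot attain the sharp Poincaré constant (only the first sine eigenfunction does), so the ratio is strictly less than C_P, consistent with ||u||_L² ≤ C_P ||u'||_L².


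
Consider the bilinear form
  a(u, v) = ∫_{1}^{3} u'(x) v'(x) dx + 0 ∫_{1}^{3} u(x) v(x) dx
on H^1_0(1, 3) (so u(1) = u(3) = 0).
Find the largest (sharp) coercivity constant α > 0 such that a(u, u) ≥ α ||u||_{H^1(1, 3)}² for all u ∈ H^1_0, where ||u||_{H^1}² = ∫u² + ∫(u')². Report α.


α = π^2/(4 + π^2)

Coercivity of a(·,·) on H^1_0(1, 3) means a(u, u) ≥ α ||u||_{H^1}² for every u ∈ H^1_0.
The interval has length L = 2, and Poincaré/coercivity depend only on L. Here a(u, u) = ∫(u')² + (0)·∫u².
Here c = 0, so a(u,u) = ∫(u')² alone. The condition a(u,u) ≥ α||u||_{H^1}² reads (1−α)∫(u')² ≥ (α−c)∫u². Any admissible α is ≤ 1 (rapidly oscillating u have ∫u²/∫(u')² → 0), and α = 1 would force 0 ≥ (1−c)∫u², impossible since c < 1; so 1−α > 0. By the sharp Poincaré inequality on H^1_0 of an interval of length L, ∫(u')² ≥ (π/L)²∫u² with equality for the first sine mode sin(π(x−x₀)/L) (x₀ the left endpoint), so the inequality holds for all u iff (1−α)(π/L)² ≥ α − c, i.e. α ≤ ((π/L)² + c)/((π/L)² + 1) = (1 + c(L/π)²)/(1 + (L/π)²). (Direct route, valid since c ≤ 0: Poincaré gives c∫u² ≥ c(L/π)²∫(u')², so a(u,u) ≥ (1 + c(L/π)²)∫(u')², while ||u||_{H^1}² ≤ (1 + (L/π)²)∫(u')²; dividing yields the same α.) With (π/L)² = π^2/4 and c = 0, the largest admissible constant is α = ((π/L)² + c)/((π/L)² + 1).
Simplifying, α = π^2/(4 + π^2).


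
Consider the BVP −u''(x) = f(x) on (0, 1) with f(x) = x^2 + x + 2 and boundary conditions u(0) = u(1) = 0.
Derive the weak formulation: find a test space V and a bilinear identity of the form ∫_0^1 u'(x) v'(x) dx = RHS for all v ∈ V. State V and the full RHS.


V = H^1_0(0, 1) (so v(0) = v(1) = 0); weak form: ∫_0^1 u'v' dx = ∫_0^1 (x^2 + x + 2) v dx for all v ∈ V.

Multiply both sides by a test function v and integrate from 0 to 1:
  ∫_0^1 −u''(x) v(x) dx = ∫_0^1 f(x) v(x) dx.
Integrate the LHS by parts once:
  ∫_0^1 −u'' v dx = −[u'(x) v(x)]_0^1 + ∫_0^1 u'(x) v'(x) dx.
Thus ∫_0^1 u'(x) v'(x) dx = ∫_0^1 f(x) v(x) dx + [u'(x) v(x)]_0^1.
Choose V so that boundary terms are either known or forced to vanish.
u is Dirichlet: u(0) = u(1) = 0. Let V = H^1_0(0, 1); then v(0) = v(1) = 0, and [u' v]_0^1 = 0.
Weak formulation: find u (satisfying any essential BC) such that ∫_0^1 u'(x) v'(x) dx = ∫_0^1 f v dx for all v ∈ V.
Substituting f(x) = x^2 + x + 2, the right-hand side is ∫_0^1 (x^2 + x + 2) v dx.


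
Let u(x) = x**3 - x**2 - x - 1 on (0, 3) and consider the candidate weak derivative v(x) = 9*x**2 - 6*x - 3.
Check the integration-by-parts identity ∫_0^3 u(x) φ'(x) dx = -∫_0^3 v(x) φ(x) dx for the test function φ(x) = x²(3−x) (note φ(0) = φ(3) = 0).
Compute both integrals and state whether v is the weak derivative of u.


LHS = -837/20, RHS = -2511/20. No, v is not the weak derivative of u.

u(x) = x**3 - x**2 - x - 1, classical derivative u'(x) = 3*x**2 - 2*x - 1.
φ(x) = x²(3−x), so φ'(x) = 3*x*(2 - x).
Note φ(0) = φ(3) = 0, so the boundary term u·φ vanishes.
LHS = ∫_0^3 u(x) φ'(x) dx = ∫_0^3 (-3*x^5 + 9*x^4 - 3*x^3 - 3*x^2 - 6*x) dx. Term by term:
  ∫_0^3 -3*x^5 dx = -729/2;  ∫_0^3 9*x^4 dx = 2187/5;  ∫_0^3 -3*x^3 dx = -243/4;
  ∫_0^3 -3*x^2 dx = -27;  ∫_0^3 -6*x dx = -27.
Sum: -729/2 + 2187/5 − 243/4 − 27 − 27 = -837/20.
So LHS = -837/20.
∫_0^3 v(x) φ(x) dx = ∫_0^3 (-9*x^5 + 33*x^4 - 15*x^3 - 9*x^2) dx. Term by term:
  ∫_0^3 -9*x^5 dx = -2187/2;  ∫_0^3 33*x^4 dx = 8019/5;  ∫_0^3 -15*x^3 dx = -1215/4;
  ∫_0^3 -9*x^2 dx = -81.
Sum: -2187/2 + 8019/5 − 1215/4 − 81 = 2511/20.
So RHS = -∫_0^3 v(x) φ(x) dx = -2511/20.
LHS − RHS = 837/10 ≠ 0, so the identity fails.
(For a valid weak derivative the identity must hold for EVERY test function, in particular this one. The failure shows v is NOT the weak derivative of u.)
Correct weak derivative would be u'(x) = 3*x**2 - 2*x - 1.


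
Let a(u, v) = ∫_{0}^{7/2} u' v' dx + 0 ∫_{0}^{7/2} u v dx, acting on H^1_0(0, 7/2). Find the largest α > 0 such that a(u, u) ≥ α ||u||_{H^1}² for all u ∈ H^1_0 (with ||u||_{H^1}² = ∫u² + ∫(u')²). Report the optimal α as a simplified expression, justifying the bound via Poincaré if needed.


α = 4*π^2/(4*π^2 + 49)

Coercivity of a(·,·) on H^1_0(0, 7/2) means a(u, u) ≥ α ||u||_{H^1}² for every u ∈ H^1_0.
The interval has length L = 7/2, and Poincaré/coercivity depend only on L. Here a(u, u) = ∫(u')² + (0)·∫u².
Here c = 0, so a(u,u) = ∫(u')² alone. The condition a(u,u) ≥ α||u||_{H^1}² reads (1−α)∫(u')² ≥ (α−c)∫u². Any admissible α is ≤ 1 (rapidly oscillating u have ∫u²/∫(u')² → 0), and α = 1 would force 0 ≥ (1−c)∫u², impossible since c < 1; so 1−α > 0. By the sharp Poincaré inequality on H^1_0 of an interval of length L, ∫(u')² ≥ (π/L)²∫u² with equality for the first sine mode sin(π(x−x₀)/L) (x₀ the left endpoint), so the inequality holds for all u iff (1−α)(π/L)² ≥ α − c, i.e. α ≤ ((π/L)² + c)/((π/L)² + 1) = (1 + c(L/π)²)/(1 + (L/π)²). (Direct route, valid since c ≤ 0: Poincaré gives c∫u² ≥ c(L/π)²∫(u')², so a(u,u) ≥ (1 + c(L/π)²)∫(u')², while ||u||_{H^1}² ≤ (1 + (L/π)²)∫(u')²; dividing yields the same α.) With (π/L)² = 4*π^2/49 and c = 0, the largest admissible constant is α = ((π/L)² + c)/((π/L)² + 1).
Simplifying, α = 4*π^2/(4*π^2 + 49).


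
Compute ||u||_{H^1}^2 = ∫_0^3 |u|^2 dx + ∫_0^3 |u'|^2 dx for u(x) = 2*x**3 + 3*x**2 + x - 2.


||u||_{H^1}^2 = 482343/70

The H^1 norm (squared) on an interval (0, L) is
  ||u||_{H^1}^2 = ∫_0^L u(x)^2 dx + ∫_0^L u'(x)^2 dx.
Compute u'(x) = 6*x**2 + 6*x + 1.
Then u(x)^2 = 4*x**6 + 12*x**5 + 13*x**4 - 2*x**3 - 11*x**2 - 4*x + 4 and u'(x)^2 = 36*x**4 + 72*x**3 + 48*x**2 + 12*x + 1.
Integrate each monomial from 0 to 3 using ∫_0^3 c·x^n dx = c·3^(n+1)/(n+1):
  ∫_0^3 u(x)^2 dx = ∫_0^3 (4*x^6 + 12*x^5 + 13*x^4 - 2*x^3 - 11*x^2 - 4*x + 4) dx. Term by term:
    ∫_0^3 4*x^6 dx = 8748/7;  ∫_0^3 12*x^5 dx = 1458;  ∫_0^3 13*x^4 dx = 3159/5;
    ∫_0^3 -2*x^3 dx = -81/2;  ∫_0^3 -11*x^2 dx = -99;  ∫_0^3 -4*x dx = -18;
    ∫_0^3 4 dx = 12.
  Sum: 8748/7 + 1458 + 3159/5 − 81/2 − 99 − 18 + 12 = 223581/70.
  ∫_0^3 u'(x)^2 dx = ∫_0^3 (36*x^4 + 72*x^3 + 48*x^2 + 12*x + 1) dx. Term by term:
    ∫_0^3 36*x^4 dx = 8748/5;  ∫_0^3 72*x^3 dx = 1458;  ∫_0^3 48*x^2 dx = 432;
    ∫_0^3 12*x dx = 54;  ∫_0^3 1 dx = 3.
  Sum: 8748/5 + 1458 + 432 + 54 + 3 = 18483/5.
Adding: ||u||_{H^1}^2 = 223581/70 + 18483/5 = 482343/70.


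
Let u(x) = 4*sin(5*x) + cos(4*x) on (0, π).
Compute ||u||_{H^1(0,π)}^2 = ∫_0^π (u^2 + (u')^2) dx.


||u||_{H^1(0,π)}^2 = 1360/9 + 433*π/2

u'(x) = -4*sin(4*x) + 20*cos(5*x).
Expand u² and (u')² and integrate term by term on (0, π), using: for integers n ≥ 1, ∫_0^π sin²(nx) dx = ∫_0^π cos²(nx) dx = π/2; for n ≠ n', ∫_0^π sin(nx)sin(n'x) dx = ∫_0^π cos(nx)cos(n'x) dx = 0; and by product-to-sum, ∫_0^π sin(nx)cos(n'x) dx = ½∫_0^π [sin((n+n')x) + sin((n−n')x)] dx, which is 0 when n+n' is even and 2n/(n²−n'²) when n+n' is odd (it need not vanish on (0, π)).
  u² squared terms: (4)²·∫sin(5x)² dx = 16·π/2 = 8*π;  (1)²·∫cos(4x)² dx = 1·π/2 = π/2.
  u² cross terms: 2·(4)·(1)·∫sin(5x)·cos(4x) dx = 8·(10/9) = 80/9.
  So ∫_0^π u² dx = 8*π + π/2 + 80/9 = 80/9 + 17*π/2.
  (u')² squared terms: (-4)²·∫sin(4x)² dx = 16·π/2 = 8*π;  (20)²·∫cos(5x)² dx = 400·π/2 = 200*π.
  (u')² cross terms: 2·(-4)·(20)·∫sin(4x)·cos(5x) dx = -160·(-8/9) = 1280/9.
  So ∫_0^π (u')² dx = 8*π + 200*π + 1280/9 = 1280/9 + 208*π.
||u||_{H^1}^2 = (80/9 + 17*π/2) + (1280/9 + 208*π) = 1360/9 + 433*π/2.


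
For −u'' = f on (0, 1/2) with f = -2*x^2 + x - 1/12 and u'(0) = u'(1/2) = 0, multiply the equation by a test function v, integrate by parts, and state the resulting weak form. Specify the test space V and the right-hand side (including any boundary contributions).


V = H^1(0, 1/2) (no boundary constraint on v; u is determined up to an additive constant); weak form: ∫_0^1/2 u'v' dx = ∫_0^1/2 (-2*x^2 + x - 1/12) v dx for all v ∈ V.

Multiply both sides by a test function v and integrate from 0 to 1/2:
  ∫_0^1/2 −u''(x) v(x) dx = ∫_0^1/2 f(x) v(x) dx.
Integrate the LHS by parts once:
  ∫_0^1/2 −u'' v dx = −[u'(x) v(x)]_0^1/2 + ∫_0^1/2 u'(x) v'(x) dx.
Thus ∫_0^1/2 u'(x) v'(x) dx = ∫_0^1/2 f(x) v(x) dx + [u'(x) v(x)]_0^1/2.
Choose V so that boundary terms are either known or forced to vanish.
u has homogeneous Neumann: u'(0) = u'(1/2) = 0. So [u' v]_0^1/2 = 0·v(1/2) − 0·v(0) = 0 for any v; take V = H^1(0, 1/2).
Weak formulation: find u (satisfying any essential BC) such that ∫_0^1/2 u'(x) v'(x) dx = ∫_0^1/2 f v dx for all v ∈ V (homogeneous Neumann, so boundary terms vanish).
Substituting f(x) = -2*x^2 + x - 1/12, the right-hand side is ∫_0^1/2 (-2*x^2 + x - 1/12) v dx.
Compatibility check (pure Neumann): taking v ≡ 1 ∈ V gives 0 = ∫_0^1/2 f dx + (0) − (0), i.e. ∫_0^1/2 f dx must equal u'(0) − u'(1/2) = 0. Indeed ∫_0^1/2 (-2*x^2 + x - 1/12) dx = 0, so the data are compatible. The solution is then unique only up to an additive constant (fix it e.g. by requiring ∫_0^1/2 u dx = 0).


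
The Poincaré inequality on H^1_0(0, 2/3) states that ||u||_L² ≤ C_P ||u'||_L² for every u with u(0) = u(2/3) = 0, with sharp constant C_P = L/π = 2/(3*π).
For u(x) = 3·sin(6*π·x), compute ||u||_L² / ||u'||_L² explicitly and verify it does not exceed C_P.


||u||_L² / ||u'||_L² = 1/(6*π) < C_P = 2/(3*π).

u(x) = 3·sin(6*π·x), so u'(x) = 18*π*cos(6*π*x).
Writing u(x) = A·sin(kπx/L) with A = 3 and k = 4, use ∫_0^L sin²(kπx/L) dx = L/2 and ∫_0^L cos²(kπx/L) dx = L/2.
u² = 9·sin²(6*π·x) and (u')² = 324*π^2·cos²(6*π·x), and each of sin², cos² integrates to L/2 = 1/3 over (0, 2/3).
∫_0^2/3 u² dx = 3, so ||u||_L² = sqrt(3).
∫_0^2/3 (u')² dx = 108*π^2, so ||u'||_L² = 6*sqrt(3)*π.
Ratio ||u||_L² / ||u'||_L² = 1/(6*π).
Sharp Poincaré constant on H^1_0(0, 2/3) is C_P = L/π = 2/(3*π), achieved by sin(3*π/2·x).
This is the k = 4 harmonic; the ratio L/(kπ) is strictly less than C_P = L/π, consistent with the sharp inequality ||u||_L² ≤ C_P ||u'||_L².


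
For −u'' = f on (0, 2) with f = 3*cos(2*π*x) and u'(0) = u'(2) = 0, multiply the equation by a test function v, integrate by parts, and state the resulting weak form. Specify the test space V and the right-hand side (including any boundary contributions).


V = H^1(0, 2) (no boundary constraint on v; u is determined up to an additive constant); weak form: ∫_0^2 u'v' dx = ∫_0^2 (3*cos(2*π*x)) v dx for all v ∈ V.

Multiply both sides by a test function v and integrate from 0 to 2:
  ∫_0^2 −u''(x) v(x) dx = ∫_0^2 f(x) v(x) dx.
Integrate the LHS by parts once:
  ∫_0^2 −u'' v dx = −[u'(x) v(x)]_0^2 + ∫_0^2 u'(x) v'(x) dx.
Thus ∫_0^2 u'(x) v'(x) dx = ∫_0^2 f(x) v(x) dx + [u'(x) v(x)]_0^2.
Choose V so that boundary terms are either known or forced to vanish.
u has homogeneous Neumann: u'(0) = u'(2) = 0. So [u' v]_0^2 = 0·v(2) − 0·v(0) = 0 for any v; take V = H^1(0, 2).
Weak formulation: find u (satisfying any essential BC) such that ∫_0^2 u'(x) v'(x) dx = ∫_0^2 f v dx for all v ∈ V (homogeneous Neumann, so boundary terms vanish).
Substituting f(x) = 3*cos(2*π*x), the right-hand side is ∫_0^2 (3*cos(2*π*x)) v dx.
Compatibility check (pure Neumann): taking v ≡ 1 ∈ V gives 0 = ∫_0^2 f dx + (0) − (0), i.e. ∫_0^2 f dx must equal u'(0) − u'(2) = 0. Indeed ∫_0^2 (3*cos(2*π*x)) dx = 0, so the data are compatible. The solution is then unique only up to an additive constant (fix it e.g. by requiring ∫_0^2 u dx = 0).


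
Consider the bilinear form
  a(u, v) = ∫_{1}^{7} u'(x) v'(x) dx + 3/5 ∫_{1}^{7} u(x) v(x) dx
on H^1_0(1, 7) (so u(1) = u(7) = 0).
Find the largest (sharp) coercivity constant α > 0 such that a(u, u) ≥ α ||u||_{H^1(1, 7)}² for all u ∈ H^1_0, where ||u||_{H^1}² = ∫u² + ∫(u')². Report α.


α = (π^2 + 108/5)/(π^2 + 36)

Coercivity of a(·,·) on H^1_0(1, 7) means a(u, u) ≥ α ||u||_{H^1}² for every u ∈ H^1_0.
The interval has length L = 6, and Poincaré/coercivity depend only on L. Here a(u, u) = ∫(u')² + (3/5)·∫u².
Here 0 < c = 3/5 < 1. The condition a(u,u) ≥ α||u||_{H^1}² reads (1−α)∫(u')² ≥ (α−c)∫u². Any admissible α is ≤ 1 (rapidly oscillating u have ∫u²/∫(u')² → 0), and α = 1 would force 0 ≥ (1−c)∫u², impossible since c < 1; so 1−α > 0. By the sharp Poincaré inequality on H^1_0 of an interval of length L, ∫(u')² ≥ (π/L)²∫u² with equality for the first sine mode sin(π(x−x₀)/L) (x₀ the left endpoint), so the inequality holds for all u iff (1−α)(π/L)² ≥ α − c, i.e. α ≤ ((π/L)² + c)/((π/L)² + 1) = (1 + c(L/π)²)/(1 + (L/π)²). With (π/L)² = π^2/36 and c = 3/5, the largest admissible constant is α = ((π/L)² + c)/((π/L)² + 1).
Simplifying, α = (π^2 + 108/5)/(π^2 + 36).


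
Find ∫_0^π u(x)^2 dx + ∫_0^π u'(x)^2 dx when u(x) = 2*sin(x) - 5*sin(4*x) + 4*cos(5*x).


||u||_{H^1(0,π)}^2 = 8320/9 + 849*π/2

u'(x) = -20*sin(5*x) + 2*cos(x) - 20*cos(4*x).
Expand u² and (u')² and integrate term by term on (0, π), using: for integers n ≥ 1, ∫_0^π sin²(nx) dx = ∫_0^π cos²(nx) dx = π/2; for n ≠ n', ∫_0^π sin(nx)sin(n'x) dx = ∫_0^π cos(nx)cos(n'x) dx = 0; and by product-to-sum, ∫_0^π sin(nx)cos(n'x) dx = ½∫_0^π [sin((n+n')x) + sin((n−n')x)] dx, which is 0 when n+n' is even and 2n/(n²−n'²) when n+n' is odd (it need not vanish on (0, π)).
  u² squared terms: (-5)²·∫sin(4x)² dx = 25·π/2 = 25*π/2;  (2)²·∫sin(x)² dx = 4·π/2 = 2*π;  (4)²·∫cos(5x)² dx = 16·π/2 = 8*π.
  u² cross terms: 2·(-5)·(2)·∫sin(4x)·sin(x) dx = -20·(0) = 0;  2·(-5)·(4)·∫sin(4x)·cos(5x) dx = -40·(-8/9) = 320/9;  2·(2)·(4)·∫sin(x)·cos(5x) dx = 16·(0) = 0.
  So ∫_0^π u² dx = 25*π/2 + 2*π + 8*π + 0 + 320/9 + 0 = 320/9 + 45*π/2.
  (u')² squared terms: (-20)²·∫cos(4x)² dx = 400·π/2 = 200*π;  (-20)²·∫sin(5x)² dx = 400·π/2 = 200*π;  (2)²·∫cos(x)² dx = 4·π/2 = 2*π.
  (u')² cross terms: 2·(-20)·(-20)·∫cos(4x)·sin(5x) dx = 800·(10/9) = 8000/9;  2·(-20)·(2)·∫cos(4x)·cos(x) dx = -80·(0) = 0;  2·(-20)·(2)·∫sin(5x)·cos(x) dx = -80·(0) = 0.
  So ∫_0^π (u')² dx = 200*π + 200*π + 2*π + 8000/9 + 0 + 0 = 8000/9 + 402*π.
||u||_{H^1}^2 = (320/9 + 45*π/2) + (8000/9 + 402*π) = 8320/9 + 849*π/2.


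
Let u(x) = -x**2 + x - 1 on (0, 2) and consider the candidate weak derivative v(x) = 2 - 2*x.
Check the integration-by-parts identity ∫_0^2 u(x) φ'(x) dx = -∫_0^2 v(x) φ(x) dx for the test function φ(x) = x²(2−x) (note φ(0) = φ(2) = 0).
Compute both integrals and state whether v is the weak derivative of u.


LHS = 28/15, RHS = 8/15. No, v is not the weak derivative of u.

u(x) = -x**2 + x - 1, classical derivative u'(x) = 1 - 2*x.
φ(x) = x²(2−x), so φ'(x) = x*(4 - 3*x).
Note φ(0) = φ(2) = 0, so the boundary term u·φ vanishes.
LHS = ∫_0^2 u(x) φ'(x) dx = ∫_0^2 (3*x^4 - 7*x^3 + 7*x^2 - 4*x) dx. Term by term:
  ∫_0^2 3*x^4 dx = 96/5;  ∫_0^2 -7*x^3 dx = -28;  ∫_0^2 7*x^2 dx = 56/3;
  ∫_0^2 -4*x dx = -8.
Sum: 96/5 − 28 + 56/3 − 8 = 28/15.
So LHS = 28/15.
∫_0^2 v(x) φ(x) dx = ∫_0^2 (2*x^4 - 6*x^3 + 4*x^2) dx. Term by term:
  ∫_0^2 2*x^4 dx = 64/5;  ∫_0^2 -6*x^3 dx = -24;  ∫_0^2 4*x^2 dx = 32/3.
Sum: 64/5 − 24 + 32/3 = -8/15.
So RHS = -∫_0^2 v(x) φ(x) dx = 8/15.
LHS − RHS = 4/3 ≠ 0, so the identity fails.
(For a valid weak derivative the identity must hold for EVERY test function, in particular this one. The failure shows v is NOT the weak derivative of u.)
Correct weak derivative would be u'(x) = 1 - 2*x.


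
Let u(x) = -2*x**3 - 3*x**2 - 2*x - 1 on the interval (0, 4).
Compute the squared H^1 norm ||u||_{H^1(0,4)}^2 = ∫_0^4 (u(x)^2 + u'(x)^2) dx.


||u||_{H^1}^2 = 3756692/105

The H^1 norm (squared) on an interval (0, L) is
  ||u||_{H^1}^2 = ∫_0^L u(x)^2 dx + ∫_0^L u'(x)^2 dx.
Compute u'(x) = -6*x**2 - 6*x - 2.
Then u(x)^2 = 4*x**6 + 12*x**5 + 17*x**4 + 16*x**3 + 10*x**2 + 4*x + 1 and u'(x)^2 = 36*x**4 + 72*x**3 + 60*x**2 + 24*x + 4.
Integrate each monomial from 0 to 4 using ∫_0^4 c·x^n dx = c·4^(n+1)/(n+1):
  ∫_0^4 u(x)^2 dx = ∫_0^4 (4*x^6 + 12*x^5 + 17*x^4 + 16*x^3 + 10*x^2 + 4*x + 1) dx. Term by term:
    ∫_0^4 4*x^6 dx = 65536/7;  ∫_0^4 12*x^5 dx = 8192;  ∫_0^4 17*x^4 dx = 17408/5;
    ∫_0^4 16*x^3 dx = 1024;  ∫_0^4 10*x^2 dx = 640/3;  ∫_0^4 4*x dx = 32;
    ∫_0^4 1 dx = 4.
  Sum: 65536/7 + 8192 + 17408/5 + 1024 + 640/3 + 32 + 4 = 2342468/105.
  ∫_0^4 u'(x)^2 dx = ∫_0^4 (36*x^4 + 72*x^3 + 60*x^2 + 24*x + 4) dx. Term by term:
    ∫_0^4 36*x^4 dx = 36864/5;  ∫_0^4 72*x^3 dx = 4608;  ∫_0^4 60*x^2 dx = 1280;
    ∫_0^4 24*x dx = 192;  ∫_0^4 4 dx = 16.
  Sum: 36864/5 + 4608 + 1280 + 192 + 16 = 67344/5.
Adding: ||u||_{H^1}^2 = 2342468/105 + 67344/5 = 3756692/105.


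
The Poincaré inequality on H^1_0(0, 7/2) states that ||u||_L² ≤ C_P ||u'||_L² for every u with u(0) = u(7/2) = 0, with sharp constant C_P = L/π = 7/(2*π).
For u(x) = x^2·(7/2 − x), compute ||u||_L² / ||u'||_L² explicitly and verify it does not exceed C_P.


||u||_L² / ||u'||_L² = sqrt(14)/4 < C_P = 7/(2*π).

u(x) = x^2·(7/2 − x), so u'(x) = x*(7 - 3*x).
u(x) = x^2·(7/2 − x) vanishes at x = 0 and x = 7/2, so u ∈ H^1_0(0, 7/2). Differentiate via the product rule and integrate the resulting polynomials term by term.
  ∫_0^7/2 u² dx = ∫_0^7/2 (x^6 - 7*x^5 + 49*x^4/4) dx. Term by term:
    ∫_0^7/2 x^6 dx = 117649/128;  ∫_0^7/2 -7*x^5 dx = -823543/384;  ∫_0^7/2 49*x^4/4 dx = 823543/640.
  Sum: 117649/128 − 823543/384 + 823543/640 = 117649/1920.
  ∫_0^7/2 (u')² dx = ∫_0^7/2 (9*x^4 - 42*x^3 + 49*x^2) dx. Term by term:
    ∫_0^7/2 9*x^4 dx = 151263/160;  ∫_0^7/2 -42*x^3 dx = -50421/32;  ∫_0^7/2 49*x^2 dx = 16807/24.
  Sum: 151263/160 − 50421/32 + 16807/24 = 16807/240.
∫_0^7/2 u² dx = 117649/1920, so ||u||_L² = 343*sqrt(30)/240.
∫_0^7/2 (u')² dx = 16807/240, so ||u'||_L² = 49*sqrt(105)/60.
Ratio ||u||_L² / ||u'||_L² = sqrt(14)/4.
Sharp Poincaré constant on H^1_0(0, 7/2) is C_P = L/π = 7/(2*π), achieved by sin(2*π/7·x).
A polynomial bump cannot attain the sharp Poincaré constant (only the first sine eigenfunction does), so the ratio is strictly less than C_P, consistent with ||u||_L² ≤ C_P ||u'||_L².


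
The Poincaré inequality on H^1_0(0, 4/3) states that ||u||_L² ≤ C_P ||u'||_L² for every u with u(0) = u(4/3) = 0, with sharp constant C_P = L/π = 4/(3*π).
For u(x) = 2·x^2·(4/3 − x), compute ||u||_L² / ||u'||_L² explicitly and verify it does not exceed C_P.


||u||_L² / ||u'||_L² = 2*sqrt(14)/21 < C_P = 4/(3*π).

u(x) = 2·x^2·(4/3 − x), so u'(x) = 2*x*(8 - 9*x)/3.
u(x) = 2·x^2·(4/3 − x) vanishes at x = 0 and x = 4/3, so u ∈ H^1_0(0, 4/3). Differentiate via the product rule and integrate the resulting polynomials term by term.
  ∫_0^4/3 u² dx = ∫_0^4/3 (4*x^6 - 32*x^5/3 + 64*x^4/9) dx. Term by term:
    ∫_0^4/3 4*x^6 dx = 65536/15309;  ∫_0^4/3 -32*x^5/3 dx = -65536/6561;  ∫_0^4/3 64*x^4/9 dx = 65536/10935.
  Sum: 65536/15309 − 65536/6561 + 65536/10935 = 65536/229635.
  ∫_0^4/3 (u')² dx = ∫_0^4/3 (36*x^4 - 64*x^3 + 256*x^2/9) dx. Term by term:
    ∫_0^4/3 36*x^4 dx = 4096/135;  ∫_0^4/3 -64*x^3 dx = -4096/81;  ∫_0^4/3 256*x^2/9 dx = 16384/729.
  Sum: 4096/135 − 4096/81 + 16384/729 = 8192/3645.
∫_0^4/3 u² dx = 65536/229635, so ||u||_L² = 256*sqrt(35)/2835.
∫_0^4/3 (u')² dx = 8192/3645, so ||u'||_L² = 64*sqrt(10)/135.
Ratio ||u||_L² / ||u'||_L² = 2*sqrt(14)/21.
Sharp Poincaré constant on H^1_0(0, 4/3) is C_P = L/π = 4/(3*π), achieved by sin(3*π/4·x).
A polynomial bump cannot attain the sharp Poincaré constant (only the first sine eigenfunction does), so the ratio is strictly less than C_P, consistent with ||u||_L² ≤ C_P ||u'||_L².


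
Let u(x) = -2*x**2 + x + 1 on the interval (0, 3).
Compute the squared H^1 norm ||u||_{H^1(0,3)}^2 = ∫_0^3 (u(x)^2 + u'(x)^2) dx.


||u||_{H^1}^2 = 1047/5

The H^1 norm (squared) on an interval (0, L) is
  ||u||_{H^1}^2 = ∫_0^L u(x)^2 dx + ∫_0^L u'(x)^2 dx.
Compute u'(x) = 1 - 4*x.
Then u(x)^2 = 4*x**4 - 4*x**3 - 3*x**2 + 2*x + 1 and u'(x)^2 = 16*x**2 - 8*x + 1.
Integrate each monomial from 0 to 3 using ∫_0^3 c·x^n dx = c·3^(n+1)/(n+1):
  ∫_0^3 u(x)^2 dx = ∫_0^3 (4*x^4 - 4*x^3 - 3*x^2 + 2*x + 1) dx. Term by term:
    ∫_0^3 4*x^4 dx = 972/5;  ∫_0^3 -4*x^3 dx = -81;  ∫_0^3 -3*x^2 dx = -27;
    ∫_0^3 2*x dx = 9;  ∫_0^3 1 dx = 3.
  Sum: 972/5 − 81 − 27 + 9 + 3 = 492/5.
  ∫_0^3 u'(x)^2 dx = ∫_0^3 (16*x^2 - 8*x + 1) dx. Term by term:
    ∫_0^3 16*x^2 dx = 144;  ∫_0^3 -8*x dx = -36;  ∫_0^3 1 dx = 3.
  Sum: 144 − 36 + 3 = 111.
Adding: ||u||_{H^1}^2 = 492/5 + 111 = 1047/5.


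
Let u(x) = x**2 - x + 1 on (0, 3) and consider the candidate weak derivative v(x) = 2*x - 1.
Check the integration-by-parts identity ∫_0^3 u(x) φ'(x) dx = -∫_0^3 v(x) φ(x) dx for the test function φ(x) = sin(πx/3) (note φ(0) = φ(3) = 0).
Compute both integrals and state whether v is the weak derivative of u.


LHS = -12/π, RHS = -12/π. Yes, v = u' weakly.

u(x) = x**2 - x + 1, classical derivative u'(x) = 2*x - 1.
φ(x) = sin(πx/3), so φ'(x) = π*cos(π*x/3)/3.
Note φ(0) = φ(3) = 0, so the boundary term u·φ vanishes.
LHS = ∫_0^3 u(x) φ'(x) dx = ∫_0^3 (π*x^2*cos(π*x/3)/3 - π*x*cos(π*x/3)/3 + π*cos(π*x/3)/3) dx. Term by term:
  ∫_0^3 π*cos(π*x/3)/3 dx = 0;  ∫_0^3 -π*x*cos(π*x/3)/3 dx = 6/π;  ∫_0^3 π*x^2*cos(π*x/3)/3 dx = -18/π.
Sum: 0 + 6/π − 18/π = -12/π.
So LHS = -12/π.
∫_0^3 v(x) φ(x) dx = ∫_0^3 (2*x*sin(π*x/3) - sin(π*x/3)) dx. Term by term:
  ∫_0^3 -sin(π*x/3) dx = -6/π;  ∫_0^3 2*x*sin(π*x/3) dx = 18/π.
Sum: -6/π + 18/π = 12/π.
So RHS = -∫_0^3 v(x) φ(x) dx = -12/π.
LHS = RHS, so the identity holds for this test φ.
Moreover u is smooth here and v(x) = u'(x) = 2*x - 1 pointwise, so the identity holds for every test function. Hence v is the weak derivative of u.


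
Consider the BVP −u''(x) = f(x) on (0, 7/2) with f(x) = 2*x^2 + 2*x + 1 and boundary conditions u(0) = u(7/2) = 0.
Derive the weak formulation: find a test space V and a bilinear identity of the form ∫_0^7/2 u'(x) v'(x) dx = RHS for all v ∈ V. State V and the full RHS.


V = H^1_0(0, 7/2) (so v(0) = v(7/2) = 0); weak form: ∫_0^7/2 u'v' dx = ∫_0^7/2 (2*x^2 + 2*x + 1) v dx for all v ∈ V.

Multiply both sides by a test function v and integrate from 0 to 7/2:
  ∫_0^7/2 −u''(x) v(x) dx = ∫_0^7/2 f(x) v(x) dx.
Integrate the LHS by parts once:
  ∫_0^7/2 −u'' v dx = −[u'(x) v(x)]_0^7/2 + ∫_0^7/2 u'(x) v'(x) dx.
Thus ∫_0^7/2 u'(x) v'(x) dx = ∫_0^7/2 f(x) v(x) dx + [u'(x) v(x)]_0^7/2.
Choose V so that boundary terms are either known or forced to vanish.
u is Dirichlet: u(0) = u(7/2) = 0. Let V = H^1_0(0, 7/2); then v(0) = v(7/2) = 0, and [u' v]_0^7/2 = 0.
Weak formulation: find u (satisfying any essential BC) such that ∫_0^7/2 u'(x) v'(x) dx = ∫_0^7/2 f v dx for all v ∈ V.
Substituting f(x) = 2*x^2 + 2*x + 1, the right-hand side is ∫_0^7/2 (2*x^2 + 2*x + 1) v dx.


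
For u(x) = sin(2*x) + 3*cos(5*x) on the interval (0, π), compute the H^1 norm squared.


||u||_{H^1(0,π)}^2 = -208/7 + 239*π/2

u'(x) = -15*sin(5*x) + 2*cos(2*x).
Expand u² and (u')² and integrate term by term on (0, π), using: for integers n ≥ 1, ∫_0^π sin²(nx) dx = ∫_0^π cos²(nx) dx = π/2; for n ≠ n', ∫_0^π sin(nx)sin(n'x) dx = ∫_0^π cos(nx)cos(n'x) dx = 0; and by product-to-sum, ∫_0^π sin(nx)cos(n'x) dx = ½∫_0^π [sin((n+n')x) + sin((n−n')x)] dx, which is 0 when n+n' is even and 2n/(n²−n'²) when n+n' is odd (it need not vanish on (0, π)).
  u² squared terms: (3)²·∫cos(5x)² dx = 9·π/2 = 9*π/2;  (1)²·∫sin(2x)² dx = 1·π/2 = π/2.
  u² cross terms: 2·(3)·(1)·∫cos(5x)·sin(2x) dx = 6·(-4/21) = -8/7.
  So ∫_0^π u² dx = 9*π/2 + π/2 − 8/7 = -8/7 + 5*π.
  (u')² squared terms: (-15)²·∫sin(5x)² dx = 225·π/2 = 225*π/2;  (2)²·∫cos(2x)² dx = 4·π/2 = 2*π.
  (u')² cross terms: 2·(-15)·(2)·∫sin(5x)·cos(2x) dx = -60·(10/21) = -200/7.
  So ∫_0^π (u')² dx = 225*π/2 + 2*π − 200/7 = -200/7 + 229*π/2.
||u||_{H^1}^2 = (-8/7 + 5*π) + (-200/7 + 229*π/2) = -208/7 + 239*π/2.


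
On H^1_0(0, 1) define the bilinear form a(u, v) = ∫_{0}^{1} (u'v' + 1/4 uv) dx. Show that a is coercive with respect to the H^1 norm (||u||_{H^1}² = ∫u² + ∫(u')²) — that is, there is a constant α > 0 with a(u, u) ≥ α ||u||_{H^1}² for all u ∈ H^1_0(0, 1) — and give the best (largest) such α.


α = (1/4 + π^2)/(1 + π^2)

Coercivity of a(·,·) on H^1_0(0, 1) means a(u, u) ≥ α ||u||_{H^1}² for every u ∈ H^1_0.
The interval has length L = 1, and Poincaré/coercivity depend only on L. Here a(u, u) = ∫(u')² + (1/4)·∫u².
Here 0 < c = 1/4 < 1. The condition a(u,u) ≥ α||u||_{H^1}² reads (1−α)∫(u')² ≥ (α−c)∫u². Any admissible α is ≤ 1 (rapidly oscillating u have ∫u²/∫(u')² → 0), and α = 1 would force 0 ≥ (1−c)∫u², impossible since c < 1; so 1−α > 0. By the sharp Poincaré inequality on H^1_0 of an interval of length L, ∫(u')² ≥ (π/L)²∫u² with equality for the first sine mode sin(π(x−x₀)/L) (x₀ the left endpoint), so the inequality holds for all u iff (1−α)(π/L)² ≥ α − c, i.e. α ≤ ((π/L)² + c)/((π/L)² + 1) = (1 + c(L/π)²)/(1 + (L/π)²). With (π/L)² = π^2 and c = 1/4, the largest admissible constant is α = ((π/L)² + c)/((π/L)² + 1).
Simplifying, α = (1/4 + π^2)/(1 + π^2).


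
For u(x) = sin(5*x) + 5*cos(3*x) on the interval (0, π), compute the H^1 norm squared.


||u||_{H^1(0,π)}^2 = 138*π

u'(x) = -15*sin(3*x) + 5*cos(5*x).
Expand u² and (u')² and integrate term by term on (0, π), using: for integers n ≥ 1, ∫_0^π sin²(nx) dx = ∫_0^π cos²(nx) dx = π/2; for n ≠ n', ∫_0^π sin(nx)sin(n'x) dx = ∫_0^π cos(nx)cos(n'x) dx = 0; and by product-to-sum, ∫_0^π sin(nx)cos(n'x) dx = ½∫_0^π [sin((n+n')x) + sin((n−n')x)] dx, which is 0 when n+n' is even and 2n/(n²−n'²) when n+n' is odd (it need not vanish on (0, π)).
  u² squared terms: (5)²·∫cos(3x)² dx = 25·π/2 = 25*π/2;  (1)²·∫sin(5x)² dx = 1·π/2 = π/2.
  u² cross terms: 2·(5)·(1)·∫cos(3x)·sin(5x) dx = 10·(0) = 0.
  So ∫_0^π u² dx = 25*π/2 + π/2 + 0 = 13*π.
  (u')² squared terms: (-15)²·∫sin(3x)² dx = 225·π/2 = 225*π/2;  (5)²·∫cos(5x)² dx = 25·π/2 = 25*π/2.
  (u')² cross terms: 2·(-15)·(5)·∫sin(3x)·cos(5x) dx = -150·(0) = 0.
  So ∫_0^π (u')² dx = 225*π/2 + 25*π/2 + 0 = 125*π.
||u||_{H^1}^2 = (13*π) + (125*π) = 138*π.


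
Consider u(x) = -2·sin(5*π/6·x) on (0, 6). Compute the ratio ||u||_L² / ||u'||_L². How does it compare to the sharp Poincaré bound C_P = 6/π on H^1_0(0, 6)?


||u||_L² / ||u'||_L² = 6/(5*π) < C_P = 6/π.

u(x) = -2·sin(5*π/6·x), so u'(x) = -5*π*cos(5*π*x/6)/3.
Writing u(x) = A·sin(kπx/L) with A = -2 and k = 5, use ∫_0^L sin²(kπx/L) dx = L/2 and ∫_0^L cos²(kπx/L) dx = L/2.
u² = 4·sin²(5*π/6·x) and (u')² = 25*π^2/9·cos²(5*π/6·x), and each of sin², cos² integrates to L/2 = 3 over (0, 6).
∫_0^6 u² dx = 12, so ||u||_L² = 2*sqrt(3).
∫_0^6 (u')² dx = 25*π^2/3, so ||u'||_L² = 5*sqrt(3)*π/3.
Ratio ||u||_L² / ||u'||_L² = 6/(5*π).
Sharp Poincaré constant on H^1_0(0, 6) is C_P = L/π = 6/π, achieved by sin(π/6·x).
This is the k = 5 harmonic; the ratio L/(kπ) is strictly less than C_P = L/π, consistent with the sharp inequality ||u||_L² ≤ C_P ||u'||_L².


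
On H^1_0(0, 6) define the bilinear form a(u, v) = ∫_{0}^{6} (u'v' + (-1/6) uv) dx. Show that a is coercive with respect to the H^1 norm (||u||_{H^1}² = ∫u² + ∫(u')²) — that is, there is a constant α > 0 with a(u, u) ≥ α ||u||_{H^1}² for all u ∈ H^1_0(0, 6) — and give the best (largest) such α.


α = (-6 + π^2)/(π^2 + 36)

Coercivity of a(·,·) on H^1_0(0, 6) means a(u, u) ≥ α ||u||_{H^1}² for every u ∈ H^1_0.
The interval has length L = 6, and Poincaré/coercivity depend only on L. Here a(u, u) = ∫(u')² + (-1/6)·∫u².
Here c = -1/6 < 0 with |c| < (π/L)² = π^2/36, so coercivity still holds. The condition a(u,u) ≥ α||u||_{H^1}² reads (1−α)∫(u')² ≥ (α−c)∫u². Any admissible α is ≤ 1 (rapidly oscillating u have ∫u²/∫(u')² → 0), and α = 1 would force 0 ≥ (1−c)∫u², impossible since c < 1; so 1−α > 0. By the sharp Poincaré inequality on H^1_0 of an interval of length L, ∫(u')² ≥ (π/L)²∫u² with equality for the first sine mode sin(π(x−x₀)/L) (x₀ the left endpoint), so the inequality holds for all u iff (1−α)(π/L)² ≥ α − c, i.e. α ≤ ((π/L)² + c)/((π/L)² + 1) = (1 + c(L/π)²)/(1 + (L/π)²). (Direct route, valid since c ≤ 0: Poincaré gives c∫u² ≥ c(L/π)²∫(u')², so a(u,u) ≥ (1 + c(L/π)²)∫(u')², while ||u||_{H^1}² ≤ (1 + (L/π)²)∫(u')²; dividing yields the same α.) With (π/L)² = π^2/36 and c = -1/6, the largest admissible constant is α = ((π/L)² + c)/((π/L)² + 1).
Simplifying, α = (-6 + π^2)/(π^2 + 36).
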